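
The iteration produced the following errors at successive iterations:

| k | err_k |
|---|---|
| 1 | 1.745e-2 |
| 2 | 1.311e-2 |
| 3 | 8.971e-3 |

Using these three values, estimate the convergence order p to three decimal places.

p ≈ ln(err_3/err_2) / ln(err_2/err_1)
  = ln(8.971e-3/1.311e-2) / ln(1.311e-2/1.745e-2)
  = ln(0.684287) / ln(0.751289)
  = -0.379378 / -0.285965 ≈ 1.326659

1.327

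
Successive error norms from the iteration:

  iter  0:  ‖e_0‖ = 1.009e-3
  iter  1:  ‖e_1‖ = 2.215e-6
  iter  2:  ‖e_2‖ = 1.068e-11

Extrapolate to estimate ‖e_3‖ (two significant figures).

2.5e-22

First estimate the order: p ≈ ln(‖e_2‖/‖e_1‖) / ln(‖e_1‖/‖e_0‖) = ln(1.068e-11/2.215e-6)/ln(2.215e-6/1.009e-3) = ln(4.82167e-06)/ln(0.00219524) ≈ 1.9999.
Then ‖e_3‖ ≈ ‖e_2‖·(‖e_2‖/‖e_1‖)^p = 1.068e-11·(4.82167e-06)^1.9999 = 1.068e-11·2.3277e-11 ≈ 2.486e-22.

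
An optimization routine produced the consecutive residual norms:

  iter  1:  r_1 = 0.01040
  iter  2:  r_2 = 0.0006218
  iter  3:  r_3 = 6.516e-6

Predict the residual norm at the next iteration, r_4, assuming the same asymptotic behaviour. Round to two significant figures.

4.1e-9

First estimate the order: p ≈ ln(r_3/r_2) / ln(r_2/r_1) = ln(6.516e-6/0.0006218)/ln(0.0006218/0.01040) = ln(0.0104793)/ln(0.0597885) ≈ 1.6182.
Then r_4 ≈ r_3·(r_3/r_2)^p = 6.516e-6·(0.0104793)^1.6182 = 6.516e-6·0.000625895 ≈ 4.078e-09.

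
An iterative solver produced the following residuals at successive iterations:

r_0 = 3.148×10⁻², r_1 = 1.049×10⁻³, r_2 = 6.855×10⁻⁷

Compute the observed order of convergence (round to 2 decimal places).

2.16

p ≈ ln(r_2/r_1) / ln(r_1/r_0)
  = ln(6.855×10⁻⁷/1.049×10⁻³) / ln(1.049×10⁻³/3.148×10⁻²)
  = ln(0.00065348) / ln(0.0333227)
  = -7.33320 / -3.40152 ≈ 2.15586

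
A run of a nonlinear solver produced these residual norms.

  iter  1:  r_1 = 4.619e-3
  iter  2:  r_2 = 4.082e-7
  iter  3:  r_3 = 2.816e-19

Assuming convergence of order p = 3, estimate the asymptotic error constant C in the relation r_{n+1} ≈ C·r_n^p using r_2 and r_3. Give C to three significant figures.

4.14

C ≈ r_3 / r_2^3
  = 2.816e-19 / (4.082e-7)^3
  = 2.816e-19 / 6.80172e-20 ≈ 4.1401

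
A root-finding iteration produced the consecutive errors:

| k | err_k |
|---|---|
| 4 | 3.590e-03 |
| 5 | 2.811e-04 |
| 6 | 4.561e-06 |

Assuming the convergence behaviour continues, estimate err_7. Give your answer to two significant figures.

5.8e-9

First estimate the order: p ≈ ln(err_6/err_5) / ln(err_5/err_4) = ln(4.561e-06/2.811e-04)/ln(2.811e-04/3.590e-03) = ln(0.0162255)/ln(0.0783008) ≈ 1.6179.
Then err_7 ≈ err_6·(err_6/err_5)^p = 4.561e-06·(0.0162255)^1.6179 = 4.561e-06·0.00127139 ≈ 5.799e-09.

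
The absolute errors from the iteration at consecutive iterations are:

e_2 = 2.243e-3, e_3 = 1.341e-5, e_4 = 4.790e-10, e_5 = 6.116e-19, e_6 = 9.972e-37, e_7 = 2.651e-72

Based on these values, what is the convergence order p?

2

Consecutive ratios: e_7/e_6 = 2.651e-72/9.972e-37 = 2.65844e-36, e_6/e_5 = 9.972e-37/6.116e-19 = 1.63048e-18.
p ≈ ln(2.65844e-36)/ln(1.63048e-18) = -81.9153/-40.9577 ≈ 2.00.
So the convergence is quadratic (order 2).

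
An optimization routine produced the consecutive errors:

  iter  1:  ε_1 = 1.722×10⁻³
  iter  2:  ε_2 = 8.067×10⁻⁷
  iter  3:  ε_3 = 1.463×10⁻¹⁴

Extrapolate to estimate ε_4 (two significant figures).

First estimate the order: p ≈ ln(ε_3/ε_2) / ln(ε_2/ε_1) = ln(1.463×10⁻¹⁴/8.067×10⁻⁷)/ln(8.067×10⁻⁷/1.722×10⁻³) = ln(1.81356e-08)/ln(0.000468467) ≈ 2.3252.
Then ε_4 ≈ ε_3·(ε_3/ε_2)^p = 1.463×10⁻¹⁴·(1.81356e-08)^2.3252 = 1.463×10⁻¹⁴·9.98938e-19 ≈ 1.461e-32.

1.5e-32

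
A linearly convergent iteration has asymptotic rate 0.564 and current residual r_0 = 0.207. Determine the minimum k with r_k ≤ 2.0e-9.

33

After k steps, r_k ≈ 0.207·0.564^k.
Need 0.564^k ≤ 2.0e-9/0.207 = 9.66184e-09.
k ≥ ln(9.66184e-09)/ln(0.564) = -18.4551/-0.57270 = 32.225.
Smallest integer k = 33.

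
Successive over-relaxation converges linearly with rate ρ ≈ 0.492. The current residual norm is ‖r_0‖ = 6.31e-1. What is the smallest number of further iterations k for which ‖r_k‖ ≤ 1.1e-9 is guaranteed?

After k steps, ‖r_k‖ ≈ 6.31e-1·0.492^k.
Need 0.492^k ≤ 1.1e-9/6.31e-1 = 1.74326e-09.
k ≥ ln(1.74326e-09)/ln(0.492) = -20.1675/-0.70928 = 28.434.
Smallest integer k = 29.

29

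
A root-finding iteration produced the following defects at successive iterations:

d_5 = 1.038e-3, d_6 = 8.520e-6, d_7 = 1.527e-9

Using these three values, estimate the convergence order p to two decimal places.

1.80

p ≈ ln(d_7/d_6) / ln(d_6/d_5)
  = ln(1.527e-9/8.520e-6) / ln(8.520e-6/1.038e-3)
  = ln(0.000179225) / ln(0.00820809)
  = -8.62687 / -4.80264 ≈ 1.79628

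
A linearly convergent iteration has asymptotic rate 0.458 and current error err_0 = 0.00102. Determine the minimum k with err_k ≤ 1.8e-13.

29

After k steps, err_k ≈ 0.00102·0.458^k.
Need 0.458^k ≤ 1.8e-13/0.00102 = 1.76471e-10.
k ≥ ln(1.76471e-10)/ln(0.458) = -22.4579/-0.78089 = 28.759.
Smallest integer k = 29.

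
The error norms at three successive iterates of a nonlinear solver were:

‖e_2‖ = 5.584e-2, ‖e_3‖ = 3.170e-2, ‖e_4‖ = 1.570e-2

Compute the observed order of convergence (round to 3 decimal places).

p ≈ ln(‖e_4‖/‖e_3‖) / ln(‖e_3‖/‖e_2‖)
  = ln(1.570e-2/3.170e-2) / ln(3.170e-2/5.584e-2)
  = ln(0.495268) / ln(0.567693)
  = -0.702656 / -0.566174 ≈ 1.241060

1.241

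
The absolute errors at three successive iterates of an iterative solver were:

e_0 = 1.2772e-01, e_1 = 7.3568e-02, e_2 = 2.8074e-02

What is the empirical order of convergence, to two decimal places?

p ≈ ln(e_2/e_1) / ln(e_1/e_0)
  = ln(2.8074e-02/7.3568e-02) / ln(7.3568e-02/1.2772e-01)
  = ln(0.381606) / ln(0.57601)
  = -0.96337 / -0.55163 ≈ 1.74641

1.75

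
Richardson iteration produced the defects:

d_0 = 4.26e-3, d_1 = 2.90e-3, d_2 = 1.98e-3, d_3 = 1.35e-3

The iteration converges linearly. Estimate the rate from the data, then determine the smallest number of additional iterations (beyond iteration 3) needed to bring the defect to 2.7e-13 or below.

Rate ρ ≈ d_3/d_2 = 1.35e-3/1.98e-3 = 0.6818.
After j more steps, d_{3+j} ≈ 1.35e-3·ρ^j; need ρ^j ≤ 2.7e-13/1.35e-3 = 2e-10.
j ≥ ln(2e-10)/ln(0.6818) = -22.3327/-0.38302 = 58.307.
So 59 more iterations are needed.

59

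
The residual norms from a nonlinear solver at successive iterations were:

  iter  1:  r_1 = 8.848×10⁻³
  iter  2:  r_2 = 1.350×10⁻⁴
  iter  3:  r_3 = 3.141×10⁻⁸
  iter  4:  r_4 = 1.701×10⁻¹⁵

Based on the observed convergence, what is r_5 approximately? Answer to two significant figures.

First estimate the order: p ≈ ln(r_4/r_3) / ln(r_3/r_2) = ln(1.701×10⁻¹⁵/3.141×10⁻⁸)/ln(3.141×10⁻⁸/1.350×10⁻⁴) = ln(5.41547e-08)/ln(0.000232667) ≈ 2.0000.
Then r_5 ≈ r_4·(r_4/r_3)^p = 1.701×10⁻¹⁵·(5.41547e-08)^2.0000 = 1.701×10⁻¹⁵·2.93273e-15 ≈ 4.989e-30.

5.0e-30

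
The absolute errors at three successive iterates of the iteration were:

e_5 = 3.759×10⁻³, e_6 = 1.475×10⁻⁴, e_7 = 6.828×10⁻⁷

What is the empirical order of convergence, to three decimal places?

p ≈ ln(e_7/e_6) / ln(e_6/e_5)
  = ln(6.828×10⁻⁷/1.475×10⁻⁴) / ln(1.475×10⁻⁴/3.759×10⁻³)
  = ln(0.00462915) / ln(0.0392392)
  = -5.375382 / -3.238079 ≈ 1.660053

1.660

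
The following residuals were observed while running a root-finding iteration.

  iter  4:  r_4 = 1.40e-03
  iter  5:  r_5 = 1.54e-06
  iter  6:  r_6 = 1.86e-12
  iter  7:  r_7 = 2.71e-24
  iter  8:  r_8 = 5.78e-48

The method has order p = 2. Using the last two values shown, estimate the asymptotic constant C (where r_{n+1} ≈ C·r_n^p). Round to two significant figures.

0.79

C ≈ r_8 / r_7^2
  = 5.78e-48 / (2.71e-24)^2
  = 5.78e-48 / 7.3441e-48 ≈ 0.78703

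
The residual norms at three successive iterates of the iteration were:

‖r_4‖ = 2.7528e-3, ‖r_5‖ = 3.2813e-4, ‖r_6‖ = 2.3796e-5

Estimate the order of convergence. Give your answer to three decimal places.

p ≈ ln(‖r_6‖/‖r_5‖) / ln(‖r_5‖/‖r_4‖)
  = ln(2.3796e-5/3.2813e-4) / ln(3.2813e-4/2.7528e-3)
  = ln(0.07252) / ln(0.119199)
  = -2.623893 / -2.126961 ≈ 1.233635

1.234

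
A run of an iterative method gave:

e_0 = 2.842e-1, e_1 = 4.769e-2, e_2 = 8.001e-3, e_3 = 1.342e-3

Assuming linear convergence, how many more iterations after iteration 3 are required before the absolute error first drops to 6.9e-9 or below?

7

Rate ρ ≈ e_3/e_2 = 1.342e-3/8.001e-3 = 0.1677.
After j more steps, e_{3+j} ≈ 1.342e-3·ρ^j; need ρ^j ≤ 6.9e-9/1.342e-3 = 5.14158e-06.
j ≥ ln(5.14158e-06)/ln(0.1677) = -12.1782/-1.78558 = 6.820.
So 7 more iterations are needed.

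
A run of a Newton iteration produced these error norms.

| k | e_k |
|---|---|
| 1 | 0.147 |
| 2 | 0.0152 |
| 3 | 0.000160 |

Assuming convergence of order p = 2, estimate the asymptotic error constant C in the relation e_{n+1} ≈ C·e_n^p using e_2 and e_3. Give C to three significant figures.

C ≈ e_3 / e_2^2
  = 0.000160 / (0.0152)^2
  = 0.000160 / 0.00023104 ≈ 0.69252

0.693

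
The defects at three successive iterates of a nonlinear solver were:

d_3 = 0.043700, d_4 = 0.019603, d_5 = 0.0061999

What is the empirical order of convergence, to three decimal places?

p ≈ ln(d_5/d_4) / ln(d_4/d_3)
  = ln(0.0061999/0.019603) / ln(0.019603/0.043700)
  = ln(0.316273) / ln(0.448581)
  = -1.151150 / -0.801666 ≈ 1.435947

1.436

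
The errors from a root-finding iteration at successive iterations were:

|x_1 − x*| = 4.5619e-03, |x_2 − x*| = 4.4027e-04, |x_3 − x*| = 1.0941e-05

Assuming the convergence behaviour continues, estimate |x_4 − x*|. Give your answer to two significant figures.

First estimate the order: p ≈ ln(|x_3 − x*|/|x_2 − x*|) / ln(|x_2 − x*|/|x_1 − x*|) = ln(1.0941e-05/4.4027e-04)/ln(4.4027e-04/4.5619e-03) = ln(0.0248507)/ln(0.0965102) ≈ 1.5803.
Then |x_4 − x*| ≈ |x_3 − x*|·(|x_3 − x*|/|x_2 − x*|)^p = 1.0941e-05·(0.0248507)^1.5803 = 1.0941e-05·0.00291175 ≈ 3.186e-08.

3.2e-8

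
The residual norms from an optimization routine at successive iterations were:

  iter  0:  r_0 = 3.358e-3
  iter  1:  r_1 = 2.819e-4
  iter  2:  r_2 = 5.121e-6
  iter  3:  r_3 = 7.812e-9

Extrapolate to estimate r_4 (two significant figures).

First estimate the order: p ≈ ln(r_3/r_2) / ln(r_2/r_1) = ln(7.812e-9/5.121e-6)/ln(5.121e-6/2.819e-4) = ln(0.00152548)/ln(0.018166) ≈ 1.6180.
Then r_4 ≈ r_3·(r_3/r_2)^p = 7.812e-9·(0.00152548)^1.6180 = 7.812e-9·2.77174e-05 ≈ 2.165e-13.

2.2e-13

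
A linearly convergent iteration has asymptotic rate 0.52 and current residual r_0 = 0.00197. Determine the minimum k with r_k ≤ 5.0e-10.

After k steps, r_k ≈ 0.00197·0.52^k.
Need 0.52^k ≤ 5.0e-10/0.00197 = 2.53807e-07.
k ≥ ln(2.53807e-07)/ln(0.52) = -15.1867/-0.65393 = 23.224.
Smallest integer k = 24.

24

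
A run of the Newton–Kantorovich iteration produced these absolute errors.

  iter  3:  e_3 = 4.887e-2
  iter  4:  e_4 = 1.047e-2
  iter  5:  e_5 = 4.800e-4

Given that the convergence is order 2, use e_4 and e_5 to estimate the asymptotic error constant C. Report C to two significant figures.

4.4

C ≈ e_5 / e_4^2
  = 4.800e-4 / (1.047e-2)^2
  = 4.800e-4 / 0.000109621 ≈ 4.3787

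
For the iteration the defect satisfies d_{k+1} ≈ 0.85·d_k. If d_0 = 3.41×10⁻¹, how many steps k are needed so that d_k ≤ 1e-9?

After k steps, d_k ≈ 3.41×10⁻¹·0.85^k.
Need 0.85^k ≤ 1e-9/3.41×10⁻¹ = 2.93255e-09.
k ≥ ln(2.93255e-09)/ln(0.85) = -19.6474/-0.16252 = 120.892.
Smallest integer k = 121.

121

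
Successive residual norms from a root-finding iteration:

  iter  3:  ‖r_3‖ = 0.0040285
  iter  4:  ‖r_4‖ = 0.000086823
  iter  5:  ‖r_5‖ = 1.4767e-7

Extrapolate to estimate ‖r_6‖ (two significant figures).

First estimate the order: p ≈ ln(‖r_5‖/‖r_4‖) / ln(‖r_4‖/‖r_3‖) = ln(1.4767e-7/0.000086823)/ln(0.000086823/0.0040285) = ln(0.00170082)/ln(0.0215522) ≈ 1.6618.
Then ‖r_6‖ ≈ ‖r_5‖·(‖r_5‖/‖r_4‖)^p = 1.4767e-7·(0.00170082)^1.6618 = 1.4767e-7·2.49982e-05 ≈ 3.691e-12.

3.7e-12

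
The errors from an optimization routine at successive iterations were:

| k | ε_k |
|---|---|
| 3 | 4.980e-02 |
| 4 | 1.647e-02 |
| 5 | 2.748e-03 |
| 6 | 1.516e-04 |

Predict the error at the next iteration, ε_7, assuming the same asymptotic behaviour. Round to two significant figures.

First estimate the order: p ≈ ln(ε_6/ε_5) / ln(ε_5/ε_4) = ln(1.516e-04/2.748e-03)/ln(2.748e-03/1.647e-02) = ln(0.0551674)/ln(0.166849) ≈ 1.6180.
Then ε_7 ≈ ε_6·(ε_6/ε_5)^p = 1.516e-04·(0.0551674)^1.6180 = 1.516e-04·0.00920539 ≈ 1.396e-06.

1.4e-6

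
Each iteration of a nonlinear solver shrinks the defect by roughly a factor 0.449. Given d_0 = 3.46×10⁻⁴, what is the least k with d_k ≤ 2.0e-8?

After k steps, d_k ≈ 3.46×10⁻⁴·0.449^k.
Need 0.449^k ≤ 2.0e-8/3.46×10⁻⁴ = 5.78035e-05.
k ≥ ln(5.78035e-05)/ln(0.449) = -9.7585/-0.80073 = 12.187.
Smallest integer k = 13.

13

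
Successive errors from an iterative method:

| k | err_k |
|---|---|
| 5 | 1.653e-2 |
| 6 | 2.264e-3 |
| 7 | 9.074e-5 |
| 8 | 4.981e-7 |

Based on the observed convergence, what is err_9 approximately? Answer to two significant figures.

First estimate the order: p ≈ ln(err_8/err_7) / ln(err_7/err_6) = ln(4.981e-7/9.074e-5)/ln(9.074e-5/2.264e-3) = ln(0.00548931)/ln(0.0400795) ≈ 1.6180.
Then err_9 ≈ err_8·(err_8/err_7)^p = 4.981e-7·(0.00548931)^1.6180 = 4.981e-7·0.000220059 ≈ 1.096e-10.

1.1e-10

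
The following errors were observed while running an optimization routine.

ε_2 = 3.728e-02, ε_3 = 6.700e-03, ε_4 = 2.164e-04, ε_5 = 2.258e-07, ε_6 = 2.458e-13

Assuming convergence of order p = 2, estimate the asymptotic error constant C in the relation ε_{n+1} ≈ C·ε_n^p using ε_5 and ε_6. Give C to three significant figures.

4.82

C ≈ ε_6 / ε_5^2
  = 2.458e-13 / (2.258e-07)^2
  = 2.458e-13 / 5.09856e-14 ≈ 4.821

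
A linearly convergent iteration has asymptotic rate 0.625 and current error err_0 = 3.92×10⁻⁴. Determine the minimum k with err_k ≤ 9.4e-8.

After k steps, err_k ≈ 3.92×10⁻⁴·0.625^k.
Need 0.625^k ≤ 9.4e-8/3.92×10⁻⁴ = 0.000239796.
k ≥ ln(0.000239796)/ln(0.625) = -8.3357/-0.47000 = 17.736.
Smallest integer k = 18.

18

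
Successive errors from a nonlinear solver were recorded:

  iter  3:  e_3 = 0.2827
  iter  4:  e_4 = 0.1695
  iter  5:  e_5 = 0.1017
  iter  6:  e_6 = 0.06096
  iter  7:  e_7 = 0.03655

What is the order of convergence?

Consecutive ratios: e_7/e_6 = 0.03655/0.06096 = 0.599573, e_6/e_5 = 0.06096/0.1017 = 0.59941.
p ≈ ln(0.599573)/ln(0.59941) = -0.5115/-0.5118 ≈ 1.00.
So the convergence is linear (order 1).

1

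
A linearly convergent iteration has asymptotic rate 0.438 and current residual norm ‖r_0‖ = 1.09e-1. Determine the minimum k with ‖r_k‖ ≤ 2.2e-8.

After k steps, ‖r_k‖ ≈ 1.09e-1·0.438^k.
Need 0.438^k ≤ 2.2e-8/1.09e-1 = 2.01835e-07.
k ≥ ln(2.01835e-07)/ln(0.438) = -15.4158/-0.82554 = 18.674.
Smallest integer k = 19.

19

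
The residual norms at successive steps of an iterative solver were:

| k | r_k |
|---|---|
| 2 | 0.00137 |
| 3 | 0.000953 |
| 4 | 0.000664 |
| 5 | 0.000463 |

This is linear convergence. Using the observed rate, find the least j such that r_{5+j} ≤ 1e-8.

Rate ρ ≈ r_5/r_4 = 0.000463/0.000664 = 0.6973.
After j more steps, r_{5+j} ≈ 0.000463·ρ^j; need ρ^j ≤ 1e-8/0.000463 = 2.15983e-05.
j ≥ ln(2.15983e-05)/ln(0.6973) = -10.7429/-0.36054 = 29.797.
So 30 more iterations are needed.

30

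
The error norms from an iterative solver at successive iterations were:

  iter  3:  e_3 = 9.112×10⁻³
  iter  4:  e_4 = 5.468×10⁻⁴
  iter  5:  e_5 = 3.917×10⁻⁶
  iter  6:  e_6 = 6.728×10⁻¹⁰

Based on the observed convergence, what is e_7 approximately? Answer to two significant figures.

1.7e-16

First estimate the order: p ≈ ln(e_6/e_5) / ln(e_5/e_4) = ln(6.728×10⁻¹⁰/3.917×10⁻⁶)/ln(3.917×10⁻⁶/5.468×10⁻⁴) = ln(0.000171764)/ln(0.0071635) ≈ 1.7554.
Then e_7 ≈ e_6·(e_6/e_5)^p = 6.728×10⁻¹⁰·(0.000171764)^1.7554 = 6.728×10⁻¹⁰·2.45923e-07 ≈ 1.655e-16.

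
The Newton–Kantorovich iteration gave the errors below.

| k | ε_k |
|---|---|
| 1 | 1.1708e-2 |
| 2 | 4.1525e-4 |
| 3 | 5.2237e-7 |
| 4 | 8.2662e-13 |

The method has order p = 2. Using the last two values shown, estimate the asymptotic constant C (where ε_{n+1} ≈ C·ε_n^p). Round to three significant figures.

3.03

C ≈ ε_4 / ε_3^2
  = 8.2662e-13 / (5.2237e-7)^2
  = 8.2662e-13 / 2.7287e-13 ≈ 3.0294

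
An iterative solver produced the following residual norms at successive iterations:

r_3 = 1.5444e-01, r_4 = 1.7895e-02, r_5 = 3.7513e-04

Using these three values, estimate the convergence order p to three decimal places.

p ≈ ln(r_5/r_4) / ln(r_4/r_3)
  = ln(3.7513e-04/1.7895e-02) / ln(1.7895e-02/1.5444e-01)
  = ln(0.0209628) / ln(0.11587)
  = -3.865006 / -2.155286 ≈ 1.793268

1.793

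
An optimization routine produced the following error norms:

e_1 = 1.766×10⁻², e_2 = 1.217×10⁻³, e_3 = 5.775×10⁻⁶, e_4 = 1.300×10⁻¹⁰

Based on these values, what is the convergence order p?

2

Consecutive ratios: e_4/e_3 = 1.300×10⁻¹⁰/5.775×10⁻⁶ = 2.25108e-05, e_3/e_2 = 5.775×10⁻⁶/1.217×10⁻³ = 0.00474528.
p ≈ ln(2.25108e-05)/ln(0.00474528) = -10.7015/-5.3506 ≈ 2.00.
So the convergence is quadratic (order 2).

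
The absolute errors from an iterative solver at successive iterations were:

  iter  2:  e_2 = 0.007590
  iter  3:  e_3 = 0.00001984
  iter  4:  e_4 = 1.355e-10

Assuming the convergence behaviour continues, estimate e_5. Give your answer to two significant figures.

First estimate the order: p ≈ ln(e_4/e_3) / ln(e_3/e_2) = ln(1.355e-10/0.00001984)/ln(0.00001984/0.007590) = ln(6.82964e-06)/ln(0.00261397) ≈ 2.0001.
Then e_5 ≈ e_4·(e_4/e_3)^p = 1.355e-10·(6.82964e-06)^2.0001 = 1.355e-10·4.65885e-11 ≈ 6.313e-21.

6.3e-21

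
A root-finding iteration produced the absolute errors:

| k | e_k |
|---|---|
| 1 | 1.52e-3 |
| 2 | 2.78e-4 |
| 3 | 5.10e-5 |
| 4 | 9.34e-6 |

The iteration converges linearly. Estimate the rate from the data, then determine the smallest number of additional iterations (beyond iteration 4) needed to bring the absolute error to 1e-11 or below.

9

Rate ρ ≈ e_4/e_3 = 9.34e-6/5.10e-5 = 0.1831.
After j more steps, e_{4+j} ≈ 9.34e-6·ρ^j; need ρ^j ≤ 1e-11/9.34e-6 = 1.07066e-06.
j ≥ ln(1.07066e-06)/ln(0.1831) = -13.7472/-1.69772 = 8.097.
So 9 more iterations are needed.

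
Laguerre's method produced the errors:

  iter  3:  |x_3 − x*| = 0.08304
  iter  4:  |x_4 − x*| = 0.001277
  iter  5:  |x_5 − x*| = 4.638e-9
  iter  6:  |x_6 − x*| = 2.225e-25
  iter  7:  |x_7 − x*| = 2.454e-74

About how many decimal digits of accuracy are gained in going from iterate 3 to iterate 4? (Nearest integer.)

2

Digits gained ≈ log₁₀(|x_3 − x*|/|x_4 − x*|) = log₁₀(0.08304/0.001277) = log₁₀(65.0274) ≈ 1.813.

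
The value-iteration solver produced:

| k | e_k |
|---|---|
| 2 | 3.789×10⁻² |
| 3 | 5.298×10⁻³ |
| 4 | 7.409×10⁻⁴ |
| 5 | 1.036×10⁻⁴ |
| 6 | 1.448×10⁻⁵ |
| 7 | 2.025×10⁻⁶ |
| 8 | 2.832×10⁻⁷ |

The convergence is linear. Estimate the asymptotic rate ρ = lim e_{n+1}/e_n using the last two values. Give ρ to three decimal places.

ρ ≈ e_8/e_7 = 2.832×10⁻⁷/2.025×10⁻⁶ = 0.13985

0.140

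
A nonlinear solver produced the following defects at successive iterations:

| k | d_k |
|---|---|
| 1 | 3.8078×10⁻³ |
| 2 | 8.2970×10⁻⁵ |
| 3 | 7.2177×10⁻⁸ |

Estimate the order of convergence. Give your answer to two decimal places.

1.84

p ≈ ln(d_3/d_2) / ln(d_2/d_1)
  = ln(7.2177×10⁻⁸/8.2970×10⁻⁵) / ln(8.2970×10⁻⁵/3.8078×10⁻³)
  = ln(0.000869917) / ln(0.0217895)
  = -7.04711 / -3.82633 ≈ 1.84174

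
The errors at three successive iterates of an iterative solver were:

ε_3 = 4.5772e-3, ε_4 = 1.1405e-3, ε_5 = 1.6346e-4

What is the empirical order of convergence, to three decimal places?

p ≈ ln(ε_5/ε_4) / ln(ε_4/ε_3)
  = ln(1.6346e-4/1.1405e-3) / ln(1.1405e-3/4.5772e-3)
  = ln(0.143323) / ln(0.24917)
  = -1.942654 / -1.389620 ≈ 1.397975

1.398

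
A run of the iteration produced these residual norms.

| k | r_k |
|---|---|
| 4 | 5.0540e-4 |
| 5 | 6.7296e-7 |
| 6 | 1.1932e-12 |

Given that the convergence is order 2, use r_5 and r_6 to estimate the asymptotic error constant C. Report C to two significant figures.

C ≈ r_6 / r_5^2
  = 1.1932e-12 / (6.7296e-7)^2
  = 1.1932e-12 / 4.52875e-13 ≈ 2.6347

2.6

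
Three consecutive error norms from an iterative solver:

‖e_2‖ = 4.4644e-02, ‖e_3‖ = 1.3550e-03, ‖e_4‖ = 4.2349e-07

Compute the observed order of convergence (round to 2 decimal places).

p ≈ ln(‖e_4‖/‖e_3‖) / ln(‖e_3‖/‖e_2‖)
  = ln(4.2349e-07/1.3550e-03) / ln(1.3550e-03/4.4644e-02)
  = ln(0.000312539) / ln(0.0303512)
  = -8.07078 / -3.49492 ≈ 2.30929

2.31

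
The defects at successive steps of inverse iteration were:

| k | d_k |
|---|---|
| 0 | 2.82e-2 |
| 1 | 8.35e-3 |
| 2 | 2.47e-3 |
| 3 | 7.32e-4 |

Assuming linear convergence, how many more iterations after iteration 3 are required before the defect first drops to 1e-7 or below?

8

Rate ρ ≈ d_3/d_2 = 7.32e-4/2.47e-3 = 0.2964.
After j more steps, d_{3+j} ≈ 7.32e-4·ρ^j; need ρ^j ≤ 1e-7/7.32e-4 = 0.000136612.
j ≥ ln(0.000136612)/ln(0.2964) = -8.8984/-1.21605 = 7.317.
So 8 more iterations are needed.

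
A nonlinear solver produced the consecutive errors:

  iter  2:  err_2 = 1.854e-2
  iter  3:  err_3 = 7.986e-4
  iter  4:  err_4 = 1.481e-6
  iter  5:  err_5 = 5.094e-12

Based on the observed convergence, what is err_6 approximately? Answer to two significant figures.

First estimate the order: p ≈ ln(err_5/err_4) / ln(err_4/err_3) = ln(5.094e-12/1.481e-6)/ln(1.481e-6/7.986e-4) = ln(3.43957e-06)/ln(0.0018545) ≈ 2.0000.
Then err_6 ≈ err_5·(err_5/err_4)^p = 5.094e-12·(3.43957e-06)^2.0000 = 5.094e-12·1.18306e-11 ≈ 6.027e-23.

6.0e-23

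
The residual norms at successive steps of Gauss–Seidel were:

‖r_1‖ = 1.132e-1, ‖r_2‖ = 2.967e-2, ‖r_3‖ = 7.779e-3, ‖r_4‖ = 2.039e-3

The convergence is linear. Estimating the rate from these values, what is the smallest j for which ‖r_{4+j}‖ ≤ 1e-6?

Rate ρ ≈ ‖r_4‖/‖r_3‖ = 2.039e-3/7.779e-3 = 0.2621.
After j more steps, ‖r_{4+j}‖ ≈ 2.039e-3·ρ^j; need ρ^j ≤ 1e-6/2.039e-3 = 0.000490436.
j ≥ ln(0.000490436)/ln(0.2621) = -7.6202/-1.33903 = 5.691.
So 6 more iterations are needed.

6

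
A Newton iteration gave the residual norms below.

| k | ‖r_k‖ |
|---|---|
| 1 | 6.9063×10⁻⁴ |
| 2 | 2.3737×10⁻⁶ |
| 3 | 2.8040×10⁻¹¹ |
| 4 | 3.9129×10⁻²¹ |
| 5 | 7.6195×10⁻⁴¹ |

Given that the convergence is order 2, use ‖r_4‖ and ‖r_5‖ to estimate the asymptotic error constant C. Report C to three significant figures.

4.98

C ≈ ‖r_5‖ / ‖r_4‖^2
  = 7.6195×10⁻⁴¹ / (3.9129×10⁻²¹)^2
  = 7.6195×10⁻⁴¹ / 1.53108e-41 ≈ 4.9766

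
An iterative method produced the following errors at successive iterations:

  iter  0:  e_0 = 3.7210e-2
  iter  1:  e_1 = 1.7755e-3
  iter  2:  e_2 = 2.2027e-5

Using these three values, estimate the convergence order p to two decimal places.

p ≈ ln(e_2/e_1) / ln(e_1/e_0)
  = ln(2.2027e-5/1.7755e-3) / ln(1.7755e-3/3.7210e-2)
  = ln(0.0124061) / ln(0.0477157)
  = -4.38957 / -3.04249 ≈ 1.44276

1.44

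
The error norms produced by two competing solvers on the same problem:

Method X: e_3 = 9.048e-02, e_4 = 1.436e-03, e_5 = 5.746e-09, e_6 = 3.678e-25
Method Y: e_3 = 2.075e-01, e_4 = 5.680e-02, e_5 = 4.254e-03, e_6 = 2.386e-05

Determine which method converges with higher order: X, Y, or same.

Method X: p ≈ ln(3.678e-25/5.746e-09)/ln(5.746e-09/1.436e-03) ≈ 3.00.
Method Y: p ≈ ln(2.386e-05/4.254e-03)/ln(4.254e-03/5.680e-02) ≈ 2.00.
Method X has the higher order (≈3.0 vs ≈2.0).

X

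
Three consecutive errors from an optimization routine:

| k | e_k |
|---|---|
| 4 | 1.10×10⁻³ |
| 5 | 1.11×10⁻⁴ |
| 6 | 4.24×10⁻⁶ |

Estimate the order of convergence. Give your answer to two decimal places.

p ≈ ln(e_6/e_5) / ln(e_5/e_4)
  = ln(4.24×10⁻⁶/1.11×10⁻⁴) / ln(1.11×10⁻⁴/1.10×10⁻³)
  = ln(0.0381982) / ln(0.100909)
  = -3.26497 / -2.29354 ≈ 1.42355

1.42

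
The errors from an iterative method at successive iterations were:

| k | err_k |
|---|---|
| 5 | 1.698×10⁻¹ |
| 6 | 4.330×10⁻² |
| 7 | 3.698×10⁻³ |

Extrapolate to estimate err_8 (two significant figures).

4.4e-5

First estimate the order: p ≈ ln(err_7/err_6) / ln(err_6/err_5) = ln(3.698×10⁻³/4.330×10⁻²)/ln(4.330×10⁻²/1.698×10⁻¹) = ln(0.0854042)/ln(0.255006) ≈ 1.8005.
Then err_8 ≈ err_7·(err_7/err_6)^p = 3.698×10⁻³·(0.0854042)^1.8005 = 3.698×10⁻³·0.0119159 ≈ 4.406e-05.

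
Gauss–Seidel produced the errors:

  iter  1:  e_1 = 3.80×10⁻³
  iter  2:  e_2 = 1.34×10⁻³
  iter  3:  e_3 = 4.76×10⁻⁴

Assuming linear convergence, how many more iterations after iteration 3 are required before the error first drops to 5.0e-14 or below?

23

Rate ρ ≈ e_3/e_2 = 4.76×10⁻⁴/1.34×10⁻³ = 0.3552.
After j more steps, e_{3+j} ≈ 4.76×10⁻⁴·ρ^j; need ρ^j ≤ 5.0e-14/4.76×10⁻⁴ = 1.05042e-10.
j ≥ ln(1.05042e-10)/ln(0.3552) = -22.9767/-1.03507 = 22.198.
So 23 more iterations are needed.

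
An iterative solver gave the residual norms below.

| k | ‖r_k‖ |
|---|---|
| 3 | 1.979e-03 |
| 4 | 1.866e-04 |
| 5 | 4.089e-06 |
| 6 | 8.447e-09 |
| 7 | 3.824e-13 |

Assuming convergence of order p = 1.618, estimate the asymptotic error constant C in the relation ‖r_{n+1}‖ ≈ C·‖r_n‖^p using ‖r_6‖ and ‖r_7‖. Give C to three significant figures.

4.42

C ≈ ‖r_7‖ / ‖r_6‖^1.618
  = 3.824e-13 / (8.447e-09)^1.618
  = 3.824e-13 / 8.65774e-14 ≈ 4.4169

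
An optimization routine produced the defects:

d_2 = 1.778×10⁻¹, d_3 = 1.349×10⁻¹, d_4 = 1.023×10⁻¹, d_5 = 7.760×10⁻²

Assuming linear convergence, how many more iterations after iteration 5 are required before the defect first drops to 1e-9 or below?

66

Rate ρ ≈ d_5/d_4 = 7.760×10⁻²/1.023×10⁻¹ = 0.7586.
After j more steps, d_{5+j} ≈ 7.760×10⁻²·ρ^j; need ρ^j ≤ 1e-9/7.760×10⁻² = 1.28866e-08.
j ≥ ln(1.28866e-08)/ln(0.7586) = -18.1671/-0.27628 = 65.756.
So 66 more iterations are needed.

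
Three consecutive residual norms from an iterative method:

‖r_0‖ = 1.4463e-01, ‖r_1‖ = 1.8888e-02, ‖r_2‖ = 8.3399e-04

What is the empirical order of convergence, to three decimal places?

1.533

p ≈ ln(‖r_2‖/‖r_1‖) / ln(‖r_1‖/‖r_0‖)
  = ln(8.3399e-04/1.8888e-02) / ln(1.8888e-02/1.4463e-01)
  = ln(0.0441545) / ln(0.130595)
  = -3.120060 / -2.035654 ≈ 1.532706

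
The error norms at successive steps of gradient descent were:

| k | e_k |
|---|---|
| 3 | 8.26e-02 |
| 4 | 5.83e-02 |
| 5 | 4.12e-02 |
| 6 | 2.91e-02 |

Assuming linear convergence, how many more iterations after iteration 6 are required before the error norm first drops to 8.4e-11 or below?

57

Rate ρ ≈ e_6/e_5 = 2.91e-02/4.12e-02 = 0.7063.
After j more steps, e_{6+j} ≈ 2.91e-02·ρ^j; need ρ^j ≤ 8.4e-11/2.91e-02 = 2.8866e-09.
j ≥ ln(2.8866e-09)/ln(0.7063) = -19.6632/-0.34772 = 56.549.
So 57 more iterations are needed.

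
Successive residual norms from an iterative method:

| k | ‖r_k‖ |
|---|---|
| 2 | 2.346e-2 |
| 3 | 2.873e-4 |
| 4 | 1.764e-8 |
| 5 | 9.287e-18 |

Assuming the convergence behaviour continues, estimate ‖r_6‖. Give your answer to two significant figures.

3.4e-38

First estimate the order: p ≈ ln(‖r_5‖/‖r_4‖) / ln(‖r_4‖/‖r_3‖) = ln(9.287e-18/1.764e-8)/ln(1.764e-8/2.873e-4) = ln(5.26474e-10)/ln(6.13992e-05) ≈ 2.2030.
Then ‖r_6‖ ≈ ‖r_5‖·(‖r_5‖/‖r_4‖)^p = 9.287e-18·(5.26474e-10)^2.2030 = 9.287e-18·3.62404e-21 ≈ 3.366e-38.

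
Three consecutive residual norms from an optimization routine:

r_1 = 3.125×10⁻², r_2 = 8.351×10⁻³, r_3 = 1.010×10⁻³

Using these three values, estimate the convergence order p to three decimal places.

p ≈ ln(r_3/r_2) / ln(r_2/r_1)
  = ln(1.010×10⁻³/8.351×10⁻³) / ln(8.351×10⁻³/3.125×10⁻²)
  = ln(0.120944) / ln(0.267232)
  = -2.112428 / -1.319638 ≈ 1.600763

1.601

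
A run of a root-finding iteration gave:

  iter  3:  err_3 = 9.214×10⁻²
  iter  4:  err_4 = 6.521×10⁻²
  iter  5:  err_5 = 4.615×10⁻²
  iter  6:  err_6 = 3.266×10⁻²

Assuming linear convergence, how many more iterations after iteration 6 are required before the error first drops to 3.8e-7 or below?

33

Rate ρ ≈ err_6/err_5 = 3.266×10⁻²/4.615×10⁻² = 0.7077.
After j more steps, err_{6+j} ≈ 3.266×10⁻²·ρ^j; need ρ^j ≤ 3.8e-7/3.266×10⁻² = 1.1635e-05.
j ≥ ln(1.1635e-05)/ln(0.7077) = -11.3615/-0.34574 = 32.861.
So 33 more iterations are needed.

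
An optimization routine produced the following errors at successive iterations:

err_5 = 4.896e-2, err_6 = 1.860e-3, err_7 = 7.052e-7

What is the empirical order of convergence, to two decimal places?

p ≈ ln(err_7/err_6) / ln(err_6/err_5)
  = ln(7.052e-7/1.860e-3) / ln(1.860e-3/4.896e-2)
  = ln(0.00037914) / ln(0.0379902)
  = -7.87761 / -3.27043 ≈ 2.40874

2.41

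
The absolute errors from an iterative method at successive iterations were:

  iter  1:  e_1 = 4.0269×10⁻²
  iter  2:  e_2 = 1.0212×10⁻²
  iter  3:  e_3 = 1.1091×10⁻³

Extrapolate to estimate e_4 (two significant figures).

First estimate the order: p ≈ ln(e_3/e_2) / ln(e_2/e_1) = ln(1.1091×10⁻³/1.0212×10⁻²)/ln(1.0212×10⁻²/4.0269×10⁻²) = ln(0.108608)/ln(0.253595) ≈ 1.6181.
Then e_4 ≈ e_3·(e_3/e_2)^p = 1.1091×10⁻³·(0.108608)^1.6181 = 1.1091×10⁻³·0.0275377 ≈ 3.054e-05.

3.1e-5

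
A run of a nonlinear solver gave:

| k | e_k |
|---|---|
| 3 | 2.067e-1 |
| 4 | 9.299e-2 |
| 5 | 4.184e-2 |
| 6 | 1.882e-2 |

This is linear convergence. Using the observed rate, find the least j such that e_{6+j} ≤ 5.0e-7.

Rate ρ ≈ e_6/e_5 = 1.882e-2/4.184e-2 = 0.4498.
After j more steps, e_{6+j} ≈ 1.882e-2·ρ^j; need ρ^j ≤ 5.0e-7/1.882e-2 = 2.65675e-05.
j ≥ ln(2.65675e-05)/ln(0.4498) = -10.5358/-0.79895 = 13.187.
So 14 more iterations are needed.

14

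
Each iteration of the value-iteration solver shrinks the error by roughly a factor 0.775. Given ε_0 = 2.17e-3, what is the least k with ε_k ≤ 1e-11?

76

After k steps, ε_k ≈ 2.17e-3·0.775^k.
Need 0.775^k ≤ 1e-11/2.17e-3 = 4.60829e-09.
k ≥ ln(4.60829e-09)/ln(0.775) = -19.1954/-0.25489 = 75.309.
Smallest integer k = 76.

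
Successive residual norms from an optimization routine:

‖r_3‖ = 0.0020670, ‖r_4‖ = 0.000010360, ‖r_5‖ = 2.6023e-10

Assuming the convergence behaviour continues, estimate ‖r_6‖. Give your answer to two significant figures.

First estimate the order: p ≈ ln(‖r_5‖/‖r_4‖) / ln(‖r_4‖/‖r_3‖) = ln(2.6023e-10/0.000010360)/ln(0.000010360/0.0020670) = ln(2.51187e-05)/ln(0.00501209) ≈ 2.0000.
Then ‖r_6‖ ≈ ‖r_5‖·(‖r_5‖/‖r_4‖)^p = 2.6023e-10·(2.51187e-05)^2.0000 = 2.6023e-10·6.30949e-10 ≈ 1.642e-19.

1.6e-19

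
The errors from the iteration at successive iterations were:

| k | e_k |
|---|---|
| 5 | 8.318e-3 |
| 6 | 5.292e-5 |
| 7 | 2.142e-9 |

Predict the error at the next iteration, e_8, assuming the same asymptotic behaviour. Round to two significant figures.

First estimate the order: p ≈ ln(e_7/e_6) / ln(e_6/e_5) = ln(2.142e-9/5.292e-5)/ln(5.292e-5/8.318e-3) = ln(4.04762e-05)/ln(0.00636211) ≈ 2.0000.
Then e_8 ≈ e_7·(e_7/e_6)^p = 2.142e-9·(4.04762e-05)^2.0000 = 2.142e-9·1.63832e-09 ≈ 3.509e-18.

3.5e-18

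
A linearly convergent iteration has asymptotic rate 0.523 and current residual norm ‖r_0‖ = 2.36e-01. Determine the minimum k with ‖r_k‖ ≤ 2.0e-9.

29

After k steps, ‖r_k‖ ≈ 2.36e-01·0.523^k.
Need 0.523^k ≤ 2.0e-9/2.36e-01 = 8.47458e-09.
k ≥ ln(8.47458e-09)/ln(0.523) = -18.5862/-0.64817 = 28.675.
Smallest integer k = 29.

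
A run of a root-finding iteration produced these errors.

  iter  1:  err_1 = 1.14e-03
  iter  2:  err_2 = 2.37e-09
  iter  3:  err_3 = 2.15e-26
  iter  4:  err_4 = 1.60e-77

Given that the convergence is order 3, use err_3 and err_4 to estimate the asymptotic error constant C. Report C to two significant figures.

C ≈ err_4 / err_3^3
  = 1.60e-77 / (2.15e-26)^3
  = 1.60e-77 / 9.93837e-78 ≈ 1.6099

1.6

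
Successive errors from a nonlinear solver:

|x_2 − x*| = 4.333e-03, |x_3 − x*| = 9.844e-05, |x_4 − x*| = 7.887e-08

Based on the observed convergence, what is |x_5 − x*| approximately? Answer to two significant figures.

First estimate the order: p ≈ ln(|x_4 − x*|/|x_3 − x*|) / ln(|x_3 − x*|/|x_2 − x*|) = ln(7.887e-08/9.844e-05)/ln(9.844e-05/4.333e-03) = ln(0.000801199)/ln(0.0227187) ≈ 1.8838.
Then |x_5 − x*| ≈ |x_4 − x*|·(|x_4 − x*|/|x_3 − x*|)^p = 7.887e-08·(0.000801199)^1.8838 = 7.887e-08·1.46983e-06 ≈ 1.159e-13.

1.2e-13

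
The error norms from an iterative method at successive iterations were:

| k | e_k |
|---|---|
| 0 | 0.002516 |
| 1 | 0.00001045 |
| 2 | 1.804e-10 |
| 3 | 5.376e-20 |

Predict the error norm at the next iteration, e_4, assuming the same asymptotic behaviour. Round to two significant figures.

First estimate the order: p ≈ ln(e_3/e_2) / ln(e_2/e_1) = ln(5.376e-20/1.804e-10)/ln(1.804e-10/0.00001045) = ln(2.98004e-10)/ln(1.72632e-05) ≈ 2.0000.
Then e_4 ≈ e_3·(e_3/e_2)^p = 5.376e-20·(2.98004e-10)^2.0000 = 5.376e-20·8.88064e-20 ≈ 4.774e-39.

4.8e-39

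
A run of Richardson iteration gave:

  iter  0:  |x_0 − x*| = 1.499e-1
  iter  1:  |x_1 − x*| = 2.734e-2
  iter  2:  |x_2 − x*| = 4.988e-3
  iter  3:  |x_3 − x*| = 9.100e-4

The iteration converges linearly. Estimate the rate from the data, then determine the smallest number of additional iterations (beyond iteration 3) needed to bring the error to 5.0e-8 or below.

6

Rate ρ ≈ |x_3 − x*|/|x_2 − x*| = 9.100e-4/4.988e-3 = 0.1824.
After j more steps, |x_{3+j} − x*| ≈ 9.100e-4·ρ^j; need ρ^j ≤ 5.0e-8/9.100e-4 = 5.49451e-05.
j ≥ ln(5.49451e-05)/ln(0.1824) = -9.8092/-1.70155 = 5.765.
So 6 more iterations are needed.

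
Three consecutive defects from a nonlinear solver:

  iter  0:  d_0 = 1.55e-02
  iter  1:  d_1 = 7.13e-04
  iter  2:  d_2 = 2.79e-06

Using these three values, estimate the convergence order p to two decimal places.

1.80

p ≈ ln(d_2/d_1) / ln(d_1/d_0)
  = ln(2.79e-06/7.13e-04) / ln(7.13e-04/1.55e-02)
  = ln(0.00391304) / ln(0.046)
  = -5.54344 / -3.07911 ≈ 1.80034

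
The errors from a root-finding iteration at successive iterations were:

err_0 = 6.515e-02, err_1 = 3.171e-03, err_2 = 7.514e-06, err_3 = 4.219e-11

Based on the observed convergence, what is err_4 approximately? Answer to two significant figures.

1.3e-21

First estimate the order: p ≈ ln(err_3/err_2) / ln(err_2/err_1) = ln(4.219e-11/7.514e-06)/ln(7.514e-06/3.171e-03) = ln(5.61485e-06)/ln(0.0023696) ≈ 2.0000.
Then err_4 ≈ err_3·(err_3/err_2)^p = 4.219e-11·(5.61485e-06)^2.0000 = 4.219e-11·3.15265e-11 ≈ 1.33e-21.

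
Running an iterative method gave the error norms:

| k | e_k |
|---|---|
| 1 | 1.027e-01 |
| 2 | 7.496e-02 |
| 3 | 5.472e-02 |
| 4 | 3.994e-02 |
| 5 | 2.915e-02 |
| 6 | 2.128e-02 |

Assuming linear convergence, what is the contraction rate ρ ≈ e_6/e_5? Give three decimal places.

ρ ≈ e_6/e_5 = 2.128e-02/2.915e-02 = 0.73002

0.730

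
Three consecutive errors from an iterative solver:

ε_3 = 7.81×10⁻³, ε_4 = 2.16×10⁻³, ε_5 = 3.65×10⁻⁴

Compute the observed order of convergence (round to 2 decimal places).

p ≈ ln(ε_5/ε_4) / ln(ε_4/ε_3)
  = ln(3.65×10⁻⁴/2.16×10⁻³) / ln(2.16×10⁻³/7.81×10⁻³)
  = ln(0.168981) / ln(0.276569)
  = -1.77797 / -1.28529 ≈ 1.38332

1.38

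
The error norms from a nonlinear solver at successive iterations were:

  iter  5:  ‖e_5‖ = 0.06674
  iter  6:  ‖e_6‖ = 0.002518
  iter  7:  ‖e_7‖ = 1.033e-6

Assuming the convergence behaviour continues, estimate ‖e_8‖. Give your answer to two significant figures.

9.0e-15

First estimate the order: p ≈ ln(‖e_7‖/‖e_6‖) / ln(‖e_6‖/‖e_5‖) = ln(1.033e-6/0.002518)/ln(0.002518/0.06674) = ln(0.000410246)/ln(0.0377285) ≈ 2.3796.
Then ‖e_8‖ ≈ ‖e_7‖·(‖e_7‖/‖e_6‖)^p = 1.033e-6·(0.000410246)^2.3796 = 1.033e-6·8.71767e-09 ≈ 9.005e-15.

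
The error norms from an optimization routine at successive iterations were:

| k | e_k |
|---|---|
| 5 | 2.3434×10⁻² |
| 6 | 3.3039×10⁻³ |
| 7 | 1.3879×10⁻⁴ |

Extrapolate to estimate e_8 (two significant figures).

First estimate the order: p ≈ ln(e_7/e_6) / ln(e_6/e_5) = ln(1.3879×10⁻⁴/3.3039×10⁻³)/ln(3.3039×10⁻³/2.3434×10⁻²) = ln(0.0420079)/ln(0.140987) ≈ 1.6180.
Then e_8 ≈ e_7·(e_7/e_6)^p = 1.3879×10⁻⁴·(0.0420079)^1.6180 = 1.3879×10⁻⁴·0.00592311 ≈ 8.221e-07.

8.2e-7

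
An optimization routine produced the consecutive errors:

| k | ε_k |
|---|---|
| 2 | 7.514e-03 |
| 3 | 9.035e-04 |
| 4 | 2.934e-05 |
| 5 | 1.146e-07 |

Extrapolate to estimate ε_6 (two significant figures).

1.5e-11

First estimate the order: p ≈ ln(ε_5/ε_4) / ln(ε_4/ε_3) = ln(1.146e-07/2.934e-05)/ln(2.934e-05/9.035e-04) = ln(0.00390593)/ln(0.0324737) ≈ 1.6180.
Then ε_6 ≈ ε_5·(ε_5/ε_4)^p = 1.146e-07·(0.00390593)^1.6180 = 1.146e-07·0.000126885 ≈ 1.454e-11.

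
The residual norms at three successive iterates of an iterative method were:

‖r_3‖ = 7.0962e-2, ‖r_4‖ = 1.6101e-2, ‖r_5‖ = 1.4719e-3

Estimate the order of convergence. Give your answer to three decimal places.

p ≈ ln(‖r_5‖/‖r_4‖) / ln(‖r_4‖/‖r_3‖)
  = ln(1.4719e-3/1.6101e-2) / ln(1.6101e-2/7.0962e-2)
  = ln(0.0914167) / ln(0.226896)
  = -2.392327 / -1.483264 ≈ 1.612880

1.613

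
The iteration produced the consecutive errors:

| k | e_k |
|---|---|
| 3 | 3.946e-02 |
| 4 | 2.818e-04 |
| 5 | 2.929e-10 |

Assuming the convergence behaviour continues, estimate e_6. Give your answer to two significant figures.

First estimate the order: p ≈ ln(e_5/e_4) / ln(e_4/e_3) = ln(2.929e-10/2.818e-04)/ln(2.818e-04/3.946e-02) = ln(1.03939e-06)/ln(0.00714141) ≈ 2.7878.
Then e_6 ≈ e_5·(e_5/e_4)^p = 2.929e-10·(1.03939e-06)^2.7878 = 2.929e-10·2.08918e-17 ≈ 6.119e-27.

6.1e-27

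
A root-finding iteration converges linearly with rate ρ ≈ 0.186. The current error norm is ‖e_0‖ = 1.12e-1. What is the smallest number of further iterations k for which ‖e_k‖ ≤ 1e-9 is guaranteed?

12

After k steps, ‖e_k‖ ≈ 1.12e-1·0.186^k.
Need 0.186^k ≤ 1e-9/1.12e-1 = 8.92857e-09.
k ≥ ln(8.92857e-09)/ln(0.186) = -18.5340/-1.68201 = 11.019.
Smallest integer k = 12.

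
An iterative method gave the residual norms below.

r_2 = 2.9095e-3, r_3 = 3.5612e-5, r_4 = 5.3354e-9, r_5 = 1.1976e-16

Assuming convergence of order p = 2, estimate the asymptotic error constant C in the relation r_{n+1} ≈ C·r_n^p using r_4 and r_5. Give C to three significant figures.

4.21

C ≈ r_5 / r_4^2
  = 1.1976e-16 / (5.3354e-9)^2
  = 1.1976e-16 / 2.84665e-17 ≈ 4.2071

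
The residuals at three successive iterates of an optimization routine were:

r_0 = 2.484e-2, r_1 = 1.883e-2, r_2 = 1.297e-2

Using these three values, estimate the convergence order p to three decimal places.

p ≈ ln(r_2/r_1) / ln(r_1/r_0)
  = ln(1.297e-2/1.883e-2) / ln(1.883e-2/2.484e-2)
  = ln(0.688794) / ln(0.758052)
  = -0.372813 / -0.277003 ≈ 1.345881

1.346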